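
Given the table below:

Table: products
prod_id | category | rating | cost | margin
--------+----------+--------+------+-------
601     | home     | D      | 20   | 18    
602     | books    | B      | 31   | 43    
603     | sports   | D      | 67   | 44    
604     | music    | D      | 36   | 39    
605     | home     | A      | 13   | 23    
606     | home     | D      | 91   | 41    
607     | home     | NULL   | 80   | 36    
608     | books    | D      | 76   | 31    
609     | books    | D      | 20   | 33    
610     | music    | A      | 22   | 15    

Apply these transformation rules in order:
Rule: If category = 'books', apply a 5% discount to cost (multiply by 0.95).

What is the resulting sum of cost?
449.65

Step 1: Records with category = 'books' have total cost = 127
Step 2: Apply multiplier: 127 × 0.95 = 120.65
Step 3: Other records total: 329
Step 4: Final sum = 120.65 + 329 = 449.65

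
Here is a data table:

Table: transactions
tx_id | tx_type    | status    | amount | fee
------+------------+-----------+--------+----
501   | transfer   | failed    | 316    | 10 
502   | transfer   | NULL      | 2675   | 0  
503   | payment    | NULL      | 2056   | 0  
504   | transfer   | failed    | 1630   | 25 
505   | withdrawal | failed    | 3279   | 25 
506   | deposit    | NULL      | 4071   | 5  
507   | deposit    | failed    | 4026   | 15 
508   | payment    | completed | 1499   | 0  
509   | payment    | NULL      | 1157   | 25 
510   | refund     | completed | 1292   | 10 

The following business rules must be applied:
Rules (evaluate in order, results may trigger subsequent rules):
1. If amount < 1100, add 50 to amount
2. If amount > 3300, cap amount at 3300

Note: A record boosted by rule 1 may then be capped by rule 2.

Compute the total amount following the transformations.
20554

Step 1: Apply rule 1 to records with amount < 1100
  - 1 records get bonus of 50
  - Of these, 0 records then exceed 3300 and get capped
Step 2: Apply rule 2 to records with amount > 3300
  - 2 records (original) are capped
Step 3: Calculate final sum = 20554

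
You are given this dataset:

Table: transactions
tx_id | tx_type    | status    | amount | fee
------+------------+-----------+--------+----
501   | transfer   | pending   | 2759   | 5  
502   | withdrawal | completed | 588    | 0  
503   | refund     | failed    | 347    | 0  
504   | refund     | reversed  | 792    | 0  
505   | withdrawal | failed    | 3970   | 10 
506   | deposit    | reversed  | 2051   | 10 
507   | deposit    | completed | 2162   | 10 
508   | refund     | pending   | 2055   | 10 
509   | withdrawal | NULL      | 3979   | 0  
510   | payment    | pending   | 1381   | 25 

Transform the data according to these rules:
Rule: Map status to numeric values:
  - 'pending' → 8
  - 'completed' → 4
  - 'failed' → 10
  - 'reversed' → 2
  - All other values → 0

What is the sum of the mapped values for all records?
56

Step 1: Apply mapping to each record
Step 2: Count by status:
  'pending': 3 records × 8 = 24
  'completed': 2 records × 4 = 8
  'failed': 2 records × 10 = 20
  'reversed': 2 records × 2 = 4
Step 3: Sum all mapped values = 56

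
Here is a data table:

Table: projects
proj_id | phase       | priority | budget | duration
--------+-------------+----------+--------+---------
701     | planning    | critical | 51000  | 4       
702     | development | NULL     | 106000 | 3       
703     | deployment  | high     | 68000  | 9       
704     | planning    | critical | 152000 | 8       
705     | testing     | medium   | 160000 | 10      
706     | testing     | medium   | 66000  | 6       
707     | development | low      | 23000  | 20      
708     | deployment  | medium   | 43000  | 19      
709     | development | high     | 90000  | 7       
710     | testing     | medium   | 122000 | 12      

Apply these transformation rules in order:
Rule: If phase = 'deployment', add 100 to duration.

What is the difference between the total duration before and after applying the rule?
200

Step 1: Original sum of duration = 98
Step 2: 2 records have phase = 'deployment'
Step 3: Each affected record changes by 100
Step 4: Total change = 2 × 100 = 200
Step 5: New sum = 98 + 200 = 298
Step 6: Difference = |298 - 98| = 200
        (Sum increased by 200)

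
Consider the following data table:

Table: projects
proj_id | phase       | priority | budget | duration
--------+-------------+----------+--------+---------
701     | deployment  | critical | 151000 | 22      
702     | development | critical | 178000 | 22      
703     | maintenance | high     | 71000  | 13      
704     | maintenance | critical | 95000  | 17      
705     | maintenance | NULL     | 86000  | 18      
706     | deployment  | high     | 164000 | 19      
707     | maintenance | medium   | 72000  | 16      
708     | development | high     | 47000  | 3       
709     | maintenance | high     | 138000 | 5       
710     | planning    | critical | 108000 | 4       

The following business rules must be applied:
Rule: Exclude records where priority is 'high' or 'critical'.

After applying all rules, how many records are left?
2

Step 1: Count records to exclude
  - 4 (high) + 4 (critical) = 8 records
Step 2: Total records: 10
Step 3: Remaining = 10 - 8 = 2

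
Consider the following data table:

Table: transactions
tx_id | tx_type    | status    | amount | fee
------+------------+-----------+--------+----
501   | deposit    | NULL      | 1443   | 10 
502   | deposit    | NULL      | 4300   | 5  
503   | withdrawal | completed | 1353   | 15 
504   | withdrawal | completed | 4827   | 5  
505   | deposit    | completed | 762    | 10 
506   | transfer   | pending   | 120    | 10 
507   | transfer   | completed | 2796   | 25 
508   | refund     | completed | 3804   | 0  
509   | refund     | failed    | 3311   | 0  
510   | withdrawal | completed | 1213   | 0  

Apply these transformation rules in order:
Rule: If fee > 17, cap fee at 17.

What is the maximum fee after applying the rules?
17

Step 1: Original maximum fee = 25
Step 2: Apply cap at 17
Step 3: 1 records had fee > 17 and were capped
Step 4: Maximum after transformation = 17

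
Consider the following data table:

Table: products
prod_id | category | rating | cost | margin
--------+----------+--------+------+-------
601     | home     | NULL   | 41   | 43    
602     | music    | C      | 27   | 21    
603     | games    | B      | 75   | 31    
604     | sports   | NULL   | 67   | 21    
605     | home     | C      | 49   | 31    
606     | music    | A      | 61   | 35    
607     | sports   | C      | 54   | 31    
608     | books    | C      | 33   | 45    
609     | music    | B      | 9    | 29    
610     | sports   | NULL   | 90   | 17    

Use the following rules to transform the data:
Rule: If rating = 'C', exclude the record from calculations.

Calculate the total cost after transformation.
343

Step 1: Identify records where rating = 'C'
Step 2: The excluded records sum to 163
Step 3: Original total cost = 506
Step 4: Remaining total = 506 - 163 = 343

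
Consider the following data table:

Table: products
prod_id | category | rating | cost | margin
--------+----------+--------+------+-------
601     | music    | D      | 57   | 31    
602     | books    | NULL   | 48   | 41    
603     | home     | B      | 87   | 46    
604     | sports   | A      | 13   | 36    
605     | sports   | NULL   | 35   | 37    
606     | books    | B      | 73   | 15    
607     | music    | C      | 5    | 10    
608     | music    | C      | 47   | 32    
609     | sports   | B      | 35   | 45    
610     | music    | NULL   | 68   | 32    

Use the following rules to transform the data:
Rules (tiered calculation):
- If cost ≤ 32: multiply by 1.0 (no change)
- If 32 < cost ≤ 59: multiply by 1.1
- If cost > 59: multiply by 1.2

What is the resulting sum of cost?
535.8

Step 1: Tier 1 (cost ≤ 32): 2 records, sum = 18 × 1.0 = 18.0
Step 2: Tier 2 (32 < cost ≤ 59): 5 records, sum = 222 × 1.1 = 244.2
Step 3: Tier 3 (cost > 59): 3 records, sum = 228 × 1.2 = 273.6
Step 4: Final sum = 18.0 + 244.2 + 273.6 = 535.8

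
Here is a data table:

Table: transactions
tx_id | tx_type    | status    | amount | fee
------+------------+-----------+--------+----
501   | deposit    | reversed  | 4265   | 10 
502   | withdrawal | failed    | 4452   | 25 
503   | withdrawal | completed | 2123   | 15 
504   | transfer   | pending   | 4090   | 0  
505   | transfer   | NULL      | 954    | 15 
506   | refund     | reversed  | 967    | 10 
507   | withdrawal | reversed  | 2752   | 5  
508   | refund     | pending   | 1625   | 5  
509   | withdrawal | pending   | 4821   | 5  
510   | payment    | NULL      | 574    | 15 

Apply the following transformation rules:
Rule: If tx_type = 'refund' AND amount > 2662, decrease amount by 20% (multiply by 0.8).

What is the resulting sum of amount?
26623

Step 1: Find records where tx_type = 'refund' AND amount > 2662
Step 2: 0 records match, summing to 0
Step 3: After multiplier: 0 × 0.8 = 0.0
Step 4: Unaffected records sum: 26623
Step 5: Final sum = 0.0 + 26623 = 26623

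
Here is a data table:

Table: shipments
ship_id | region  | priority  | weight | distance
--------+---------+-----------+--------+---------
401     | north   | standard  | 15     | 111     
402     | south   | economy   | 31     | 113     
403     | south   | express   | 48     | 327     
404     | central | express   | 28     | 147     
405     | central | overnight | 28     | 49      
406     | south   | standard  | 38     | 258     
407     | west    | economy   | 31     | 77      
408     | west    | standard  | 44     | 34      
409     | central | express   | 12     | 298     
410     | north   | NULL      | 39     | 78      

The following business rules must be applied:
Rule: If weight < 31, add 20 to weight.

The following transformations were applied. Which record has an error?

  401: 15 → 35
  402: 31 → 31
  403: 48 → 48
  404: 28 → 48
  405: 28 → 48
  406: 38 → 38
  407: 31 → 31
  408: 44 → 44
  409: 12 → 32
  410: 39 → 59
Record 410 has an error. The correct transformed value should be 39, not 59.

Step 1: Check each record against the rule
Step 2: Record 410 has weight = 39
Step 3: Since 39 >= 31, the bonus should not have been applied
Step 4: Correct value = 39, but claimed value = 59
Conclusion: Record 410 has the error.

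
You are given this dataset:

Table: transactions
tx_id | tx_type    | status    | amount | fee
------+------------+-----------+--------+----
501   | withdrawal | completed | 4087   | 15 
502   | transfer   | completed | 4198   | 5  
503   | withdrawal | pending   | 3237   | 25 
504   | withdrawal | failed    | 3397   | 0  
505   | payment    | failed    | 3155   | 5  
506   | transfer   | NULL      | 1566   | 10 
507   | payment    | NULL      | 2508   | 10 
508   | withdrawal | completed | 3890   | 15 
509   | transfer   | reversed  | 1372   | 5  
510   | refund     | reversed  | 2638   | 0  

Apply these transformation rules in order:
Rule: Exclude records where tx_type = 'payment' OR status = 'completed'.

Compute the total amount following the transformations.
12210

Step 1: Find records where tx_type = 'payment' OR status = 'completed'
Step 2: 5 records match, summing to 17838
Step 3: Original sum: 30048
Step 4: Remaining sum = 30048 - 17838 = 12210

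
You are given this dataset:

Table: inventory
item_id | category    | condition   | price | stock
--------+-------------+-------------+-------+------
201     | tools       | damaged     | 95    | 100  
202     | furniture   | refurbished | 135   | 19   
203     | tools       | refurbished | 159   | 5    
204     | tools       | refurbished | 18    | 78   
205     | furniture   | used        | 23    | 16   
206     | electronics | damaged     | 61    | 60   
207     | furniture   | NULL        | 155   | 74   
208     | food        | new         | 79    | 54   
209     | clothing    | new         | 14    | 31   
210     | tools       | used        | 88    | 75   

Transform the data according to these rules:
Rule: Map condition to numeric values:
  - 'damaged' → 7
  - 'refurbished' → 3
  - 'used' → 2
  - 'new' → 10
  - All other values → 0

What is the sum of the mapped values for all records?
47

Step 1: Apply mapping to each record
Step 2: Count by status:
  'damaged': 2 records × 7 = 14
  'refurbished': 3 records × 3 = 9
  'used': 2 records × 2 = 4
  'new': 2 records × 10 = 20
Step 3: Sum all mapped values = 47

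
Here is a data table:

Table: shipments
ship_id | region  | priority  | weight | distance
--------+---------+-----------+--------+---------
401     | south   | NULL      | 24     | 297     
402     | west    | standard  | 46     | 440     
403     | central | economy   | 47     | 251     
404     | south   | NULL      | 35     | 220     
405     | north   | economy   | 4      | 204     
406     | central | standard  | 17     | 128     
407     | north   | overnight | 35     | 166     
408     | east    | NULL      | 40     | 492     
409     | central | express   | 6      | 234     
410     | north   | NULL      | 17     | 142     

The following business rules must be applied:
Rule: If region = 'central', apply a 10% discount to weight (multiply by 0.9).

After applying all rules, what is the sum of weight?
264.0

Step 1: Records with region = 'central' have total weight = 70
Step 2: Apply multiplier: 70 × 0.9 = 63.0
Step 3: Other records total: 201
Step 4: Final sum = 63.0 + 201 = 264.0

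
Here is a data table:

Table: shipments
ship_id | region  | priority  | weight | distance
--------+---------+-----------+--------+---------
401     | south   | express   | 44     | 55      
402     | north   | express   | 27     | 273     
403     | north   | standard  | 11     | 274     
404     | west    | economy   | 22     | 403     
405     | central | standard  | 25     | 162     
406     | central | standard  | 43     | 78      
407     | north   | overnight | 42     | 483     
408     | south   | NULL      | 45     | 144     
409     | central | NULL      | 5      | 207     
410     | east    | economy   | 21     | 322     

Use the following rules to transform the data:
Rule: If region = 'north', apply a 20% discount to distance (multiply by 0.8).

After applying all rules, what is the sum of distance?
2195.0

Step 1: Records with region = 'north' have total distance = 1030
Step 2: Apply multiplier: 1030 × 0.8 = 824.0
Step 3: Other records total: 1371
Step 4: Final sum = 824.0 + 1371 = 2195.0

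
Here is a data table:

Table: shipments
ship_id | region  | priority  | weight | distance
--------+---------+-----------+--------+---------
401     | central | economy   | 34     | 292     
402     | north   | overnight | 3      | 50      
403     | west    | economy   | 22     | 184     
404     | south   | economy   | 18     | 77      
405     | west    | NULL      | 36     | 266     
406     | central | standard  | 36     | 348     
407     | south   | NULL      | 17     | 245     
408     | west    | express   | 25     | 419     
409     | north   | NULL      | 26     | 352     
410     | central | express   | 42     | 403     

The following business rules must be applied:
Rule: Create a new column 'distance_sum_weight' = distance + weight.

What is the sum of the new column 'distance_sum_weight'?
2895

Step 1: For each record, compute distance + weight
Example calculations:
  292 + 34 = 326
  50 + 3 = 53
  184 + 22 = 206
  ...
Step 2: Sum all derived values
Step 3: Total = 2895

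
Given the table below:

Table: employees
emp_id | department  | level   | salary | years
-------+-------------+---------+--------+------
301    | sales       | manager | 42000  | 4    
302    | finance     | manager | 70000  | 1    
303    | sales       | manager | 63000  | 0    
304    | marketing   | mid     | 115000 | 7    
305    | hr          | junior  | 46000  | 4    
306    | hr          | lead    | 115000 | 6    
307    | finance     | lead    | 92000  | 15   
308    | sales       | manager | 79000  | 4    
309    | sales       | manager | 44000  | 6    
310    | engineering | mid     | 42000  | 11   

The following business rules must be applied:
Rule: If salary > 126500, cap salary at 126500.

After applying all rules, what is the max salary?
115000

Step 1: Original maximum salary = 115000
Step 2: Check cap of 126500 against maximum
Step 3: No records exceed the cap (max 115000 <= cap 126500), so no capping applies
Step 4: Maximum after transformation = 115000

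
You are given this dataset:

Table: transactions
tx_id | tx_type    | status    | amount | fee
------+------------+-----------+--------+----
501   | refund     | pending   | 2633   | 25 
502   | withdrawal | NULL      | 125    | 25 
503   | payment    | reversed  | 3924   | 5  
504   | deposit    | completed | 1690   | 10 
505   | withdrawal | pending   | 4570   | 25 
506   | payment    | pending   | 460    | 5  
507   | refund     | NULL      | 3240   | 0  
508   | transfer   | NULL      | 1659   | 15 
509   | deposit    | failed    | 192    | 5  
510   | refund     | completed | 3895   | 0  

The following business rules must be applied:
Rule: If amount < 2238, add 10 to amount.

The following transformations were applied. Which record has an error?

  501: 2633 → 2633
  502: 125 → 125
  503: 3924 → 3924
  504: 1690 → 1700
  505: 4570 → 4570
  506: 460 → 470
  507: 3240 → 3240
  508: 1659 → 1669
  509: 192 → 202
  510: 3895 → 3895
Record 502 has an error. The correct transformed value should be 135, not 125.

Step 1: Check each record against the rule
Step 2: Record 502 has amount = 125
Step 3: Since 125 < 2238, the bonus should have been applied
Step 4: Correct value = 135, but claimed value = 125
Conclusion: Record 502 has the error.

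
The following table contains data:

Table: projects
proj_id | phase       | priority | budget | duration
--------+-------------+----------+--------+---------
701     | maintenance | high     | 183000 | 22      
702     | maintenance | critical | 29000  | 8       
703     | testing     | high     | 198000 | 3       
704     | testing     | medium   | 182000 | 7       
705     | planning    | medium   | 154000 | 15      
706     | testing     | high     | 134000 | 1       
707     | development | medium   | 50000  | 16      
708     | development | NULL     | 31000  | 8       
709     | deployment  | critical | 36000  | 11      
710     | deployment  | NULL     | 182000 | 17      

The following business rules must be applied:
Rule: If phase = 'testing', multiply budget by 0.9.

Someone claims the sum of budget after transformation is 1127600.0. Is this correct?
Yes, the result is correct.

Step 1: Calculate the correct sum after transformation
Step 2: Apply multiplier 0.9 to records where phase = 'testing'
Step 3: Correct result = 1127600.0
Step 4: Claimed result = 1127600.0
Step 5: 1127600.0 = 1127600.0 ✓
Conclusion: The claimed result is correct.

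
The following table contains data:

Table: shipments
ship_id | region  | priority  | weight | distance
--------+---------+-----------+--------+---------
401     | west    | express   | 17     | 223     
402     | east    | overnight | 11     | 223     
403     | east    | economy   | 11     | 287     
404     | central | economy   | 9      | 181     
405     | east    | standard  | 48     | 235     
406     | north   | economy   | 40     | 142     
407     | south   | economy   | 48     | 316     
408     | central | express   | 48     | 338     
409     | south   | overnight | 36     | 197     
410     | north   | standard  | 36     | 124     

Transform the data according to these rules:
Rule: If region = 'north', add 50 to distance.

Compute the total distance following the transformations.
2366

Step 1: Count records where region = 'north': 2
Step 2: Total bonus added: 2 × 50 = 100
Step 3: Original sum of distance: 2266
Step 4: Final sum = 2266 + 100 = 2366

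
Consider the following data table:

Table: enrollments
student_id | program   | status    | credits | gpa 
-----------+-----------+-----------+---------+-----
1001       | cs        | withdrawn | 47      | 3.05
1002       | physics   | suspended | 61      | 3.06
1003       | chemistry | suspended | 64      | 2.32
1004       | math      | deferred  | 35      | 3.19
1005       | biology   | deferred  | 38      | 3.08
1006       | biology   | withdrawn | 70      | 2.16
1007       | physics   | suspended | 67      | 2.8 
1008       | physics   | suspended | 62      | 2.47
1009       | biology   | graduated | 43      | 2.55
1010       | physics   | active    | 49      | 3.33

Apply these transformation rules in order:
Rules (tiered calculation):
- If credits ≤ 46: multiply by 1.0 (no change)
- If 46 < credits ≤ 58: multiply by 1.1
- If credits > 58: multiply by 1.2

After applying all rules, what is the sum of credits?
610.4

Step 1: Tier 1 (credits ≤ 46): 3 records, sum = 116 × 1.0 = 116.0
Step 2: Tier 2 (46 < credits ≤ 58): 2 records, sum = 96 × 1.1 = 105.6
Step 3: Tier 3 (credits > 58): 5 records, sum = 324 × 1.2 = 388.8
Step 4: Final sum = 116.0 + 105.6 + 388.8 = 610.4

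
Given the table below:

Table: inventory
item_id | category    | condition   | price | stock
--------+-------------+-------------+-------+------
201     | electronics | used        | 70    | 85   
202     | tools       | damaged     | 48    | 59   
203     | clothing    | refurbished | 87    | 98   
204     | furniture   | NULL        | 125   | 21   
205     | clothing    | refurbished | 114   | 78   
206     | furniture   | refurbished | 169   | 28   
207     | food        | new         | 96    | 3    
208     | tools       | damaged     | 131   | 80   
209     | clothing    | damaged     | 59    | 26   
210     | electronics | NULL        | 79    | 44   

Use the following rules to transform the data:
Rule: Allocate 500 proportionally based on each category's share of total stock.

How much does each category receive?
clothing: 193.49, electronics: 123.56, food: 2.87, furniture: 46.93, tools: 133.14

Step 1: Calculate total stock = 522
Step 2: Calculate each category's proportion:
  clothing: 202/522 = 38.70% → 193.49
  electronics: 129/522 = 24.71% → 123.56
  food: 3/522 = 0.57% → 2.87
  furniture: 49/522 = 9.39% → 46.93
  tools: 139/522 = 26.63% → 133.14
Step 3: Verify: sum of allocations ≈ 500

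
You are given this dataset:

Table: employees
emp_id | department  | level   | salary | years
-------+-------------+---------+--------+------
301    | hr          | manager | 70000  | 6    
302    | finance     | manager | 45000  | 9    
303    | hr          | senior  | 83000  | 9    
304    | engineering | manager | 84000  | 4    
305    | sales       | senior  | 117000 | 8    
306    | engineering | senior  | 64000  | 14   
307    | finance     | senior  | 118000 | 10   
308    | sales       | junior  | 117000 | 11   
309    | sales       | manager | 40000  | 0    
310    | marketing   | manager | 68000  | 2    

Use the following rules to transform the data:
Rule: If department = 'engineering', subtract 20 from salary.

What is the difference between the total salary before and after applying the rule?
40

Step 1: Original sum of salary = 806000
Step 2: 2 records have department = 'engineering'
Step 3: Each affected record changes by -20
Step 4: Total change = 2 × -20 = -40
Step 5: New sum = 806000 + -40 = 805960
Step 6: Difference = |805960 - 806000| = 40
        (Sum decreased by 40)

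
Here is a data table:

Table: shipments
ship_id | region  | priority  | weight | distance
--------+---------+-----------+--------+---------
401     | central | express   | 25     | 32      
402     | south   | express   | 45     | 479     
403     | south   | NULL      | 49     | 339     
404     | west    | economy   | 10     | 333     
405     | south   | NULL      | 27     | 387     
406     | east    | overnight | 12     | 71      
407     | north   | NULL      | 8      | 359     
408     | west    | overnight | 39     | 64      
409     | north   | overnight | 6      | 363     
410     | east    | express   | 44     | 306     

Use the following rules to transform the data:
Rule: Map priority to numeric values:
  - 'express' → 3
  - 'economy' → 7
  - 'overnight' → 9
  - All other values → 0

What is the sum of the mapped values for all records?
43

Step 1: Apply mapping to each record
Step 2: Count by status:
  'express': 3 records × 3 = 9
  'economy': 1 records × 7 = 7
  'overnight': 3 records × 9 = 27
Step 3: Sum all mapped values = 43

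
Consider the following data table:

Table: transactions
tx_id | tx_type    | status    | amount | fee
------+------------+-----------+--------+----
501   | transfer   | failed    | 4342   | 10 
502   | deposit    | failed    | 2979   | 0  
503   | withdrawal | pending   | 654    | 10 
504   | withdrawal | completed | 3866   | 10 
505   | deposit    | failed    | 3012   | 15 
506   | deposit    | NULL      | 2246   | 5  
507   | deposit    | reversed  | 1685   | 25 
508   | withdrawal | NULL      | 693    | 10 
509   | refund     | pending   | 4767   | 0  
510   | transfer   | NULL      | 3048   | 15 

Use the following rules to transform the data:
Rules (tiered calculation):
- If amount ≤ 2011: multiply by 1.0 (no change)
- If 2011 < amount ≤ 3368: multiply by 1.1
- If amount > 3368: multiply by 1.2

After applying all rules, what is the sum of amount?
31015.5

Step 1: Tier 1 (amount ≤ 2011): 3 records, sum = 3032 × 1.0 = 3032.0
Step 2: Tier 2 (2011 < amount ≤ 3368): 4 records, sum = 11285 × 1.1 = 12413.5
Step 3: Tier 3 (amount > 3368): 3 records, sum = 12975 × 1.2 = 15570.0
Step 4: Final sum = 3032.0 + 12413.5 + 15570.0 = 31015.5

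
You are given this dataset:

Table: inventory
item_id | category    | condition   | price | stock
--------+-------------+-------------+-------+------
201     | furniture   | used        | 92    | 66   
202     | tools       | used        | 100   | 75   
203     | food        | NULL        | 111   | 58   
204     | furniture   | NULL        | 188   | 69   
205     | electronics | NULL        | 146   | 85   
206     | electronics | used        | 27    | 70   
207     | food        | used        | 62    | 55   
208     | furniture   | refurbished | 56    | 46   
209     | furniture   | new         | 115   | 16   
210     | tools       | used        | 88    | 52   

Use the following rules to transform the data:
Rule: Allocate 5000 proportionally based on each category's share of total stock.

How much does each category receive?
electronics: 1309.12, food: 954.39, furniture: 1663.85, tools: 1072.64

Step 1: Calculate total stock = 592
Step 2: Calculate each category's proportion:
  electronics: 155/592 = 26.18% → 1309.12
  food: 113/592 = 19.09% → 954.39
  furniture: 197/592 = 33.28% → 1663.85
  tools: 127/592 = 21.45% → 1072.64
Step 3: Verify: sum of allocations ≈ 5000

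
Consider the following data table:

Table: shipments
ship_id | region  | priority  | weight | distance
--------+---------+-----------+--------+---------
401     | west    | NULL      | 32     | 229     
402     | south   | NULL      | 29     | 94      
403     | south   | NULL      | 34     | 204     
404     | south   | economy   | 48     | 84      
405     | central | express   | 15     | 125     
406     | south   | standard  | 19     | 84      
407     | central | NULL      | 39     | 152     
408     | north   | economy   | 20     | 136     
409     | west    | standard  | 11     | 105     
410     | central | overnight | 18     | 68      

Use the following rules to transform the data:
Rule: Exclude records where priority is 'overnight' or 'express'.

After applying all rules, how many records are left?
8

Step 1: Count records to exclude
  - 1 (overnight) + 1 (express) = 2 records
Step 2: Total records: 10
Step 3: Remaining = 10 - 2 = 8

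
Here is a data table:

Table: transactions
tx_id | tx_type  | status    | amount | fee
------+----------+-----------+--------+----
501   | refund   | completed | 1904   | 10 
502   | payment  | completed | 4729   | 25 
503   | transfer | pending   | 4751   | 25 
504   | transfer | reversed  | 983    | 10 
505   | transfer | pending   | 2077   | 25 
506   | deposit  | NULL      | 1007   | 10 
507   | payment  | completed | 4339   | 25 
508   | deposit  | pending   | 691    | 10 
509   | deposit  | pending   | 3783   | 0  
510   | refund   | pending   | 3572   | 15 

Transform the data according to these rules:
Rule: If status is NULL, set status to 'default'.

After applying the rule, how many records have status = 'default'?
1

Step 1: Count records where status IS NULL
Step 2: Found 1 records with NULL status
Step 3: These records will have status set to 'default'
Step 4: Records already having status = 'default': 0
Step 5: Answer: 1 + 0 = 1 records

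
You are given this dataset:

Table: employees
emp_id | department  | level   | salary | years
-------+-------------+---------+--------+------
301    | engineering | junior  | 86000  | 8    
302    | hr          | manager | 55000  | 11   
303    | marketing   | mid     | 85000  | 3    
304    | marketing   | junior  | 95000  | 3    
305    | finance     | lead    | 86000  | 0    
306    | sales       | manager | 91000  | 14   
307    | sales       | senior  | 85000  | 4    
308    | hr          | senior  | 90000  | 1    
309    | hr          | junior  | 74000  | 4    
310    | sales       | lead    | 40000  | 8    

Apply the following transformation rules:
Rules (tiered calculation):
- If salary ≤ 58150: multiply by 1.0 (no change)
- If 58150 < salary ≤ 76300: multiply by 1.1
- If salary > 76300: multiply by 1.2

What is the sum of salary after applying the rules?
918000.0

Step 1: Tier 1 (salary ≤ 58150): 2 records, sum = 95000 × 1.0 = 95000.0
Step 2: Tier 2 (58150 < salary ≤ 76300): 1 records, sum = 74000 × 1.1 = 81400.0
Step 3: Tier 3 (salary > 76300): 7 records, sum = 618000 × 1.2 = 741600.0
Step 4: Final sum = 95000.0 + 81400.0 + 741600.0 = 918000.0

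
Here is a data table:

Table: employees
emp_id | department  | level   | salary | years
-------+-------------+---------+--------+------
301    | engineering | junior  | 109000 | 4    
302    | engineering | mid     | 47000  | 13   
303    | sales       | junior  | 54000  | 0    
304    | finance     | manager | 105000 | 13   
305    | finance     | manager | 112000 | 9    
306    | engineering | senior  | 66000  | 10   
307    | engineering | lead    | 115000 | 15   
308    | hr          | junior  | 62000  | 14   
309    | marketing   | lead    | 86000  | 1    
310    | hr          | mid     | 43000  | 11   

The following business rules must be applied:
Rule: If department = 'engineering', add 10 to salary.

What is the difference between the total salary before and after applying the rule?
40

Step 1: Original sum of salary = 799000
Step 2: 4 records have department = 'engineering'
Step 3: Each affected record changes by 10
Step 4: Total change = 4 × 10 = 40
Step 5: New sum = 799000 + 40 = 799040
Step 6: Difference = |799040 - 799000| = 40
        (Sum increased by 40)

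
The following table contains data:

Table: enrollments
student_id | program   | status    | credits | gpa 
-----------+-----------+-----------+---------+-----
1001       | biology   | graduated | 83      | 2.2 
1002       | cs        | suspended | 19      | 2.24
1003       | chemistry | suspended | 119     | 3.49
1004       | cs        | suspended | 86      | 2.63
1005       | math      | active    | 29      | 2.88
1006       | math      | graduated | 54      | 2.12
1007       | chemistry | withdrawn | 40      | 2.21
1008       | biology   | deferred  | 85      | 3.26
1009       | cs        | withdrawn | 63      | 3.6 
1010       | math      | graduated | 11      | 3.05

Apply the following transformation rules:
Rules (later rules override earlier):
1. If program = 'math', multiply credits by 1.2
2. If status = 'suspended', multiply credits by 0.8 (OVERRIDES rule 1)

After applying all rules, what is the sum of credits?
563.0

Step 1: Rule 2 takes priority for records with status = 'suspended'
  - 3 records: 224 × 0.8 = 179.2
Step 2: Rule 1 applies to remaining records with program = 'math'
  - 3 records: 94 × 1.2 = 112.8
Step 3: Other records unchanged: 271
Step 4: Final sum = 179.2 + 112.8 + 271 = 563.0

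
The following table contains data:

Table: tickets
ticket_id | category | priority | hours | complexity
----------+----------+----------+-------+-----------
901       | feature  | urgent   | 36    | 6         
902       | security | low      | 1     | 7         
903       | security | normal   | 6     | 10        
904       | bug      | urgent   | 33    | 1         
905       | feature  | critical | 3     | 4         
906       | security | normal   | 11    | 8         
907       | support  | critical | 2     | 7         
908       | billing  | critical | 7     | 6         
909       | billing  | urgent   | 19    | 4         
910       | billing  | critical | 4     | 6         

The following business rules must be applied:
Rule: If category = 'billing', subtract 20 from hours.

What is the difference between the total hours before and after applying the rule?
60

Step 1: Original sum of hours = 122
Step 2: 3 records have category = 'billing'
Step 3: Each affected record changes by -20
Step 4: Total change = 3 × -20 = -60
Step 5: New sum = 122 + -60 = 62
Step 6: Difference = |62 - 122| = 60
        (Sum decreased by 60)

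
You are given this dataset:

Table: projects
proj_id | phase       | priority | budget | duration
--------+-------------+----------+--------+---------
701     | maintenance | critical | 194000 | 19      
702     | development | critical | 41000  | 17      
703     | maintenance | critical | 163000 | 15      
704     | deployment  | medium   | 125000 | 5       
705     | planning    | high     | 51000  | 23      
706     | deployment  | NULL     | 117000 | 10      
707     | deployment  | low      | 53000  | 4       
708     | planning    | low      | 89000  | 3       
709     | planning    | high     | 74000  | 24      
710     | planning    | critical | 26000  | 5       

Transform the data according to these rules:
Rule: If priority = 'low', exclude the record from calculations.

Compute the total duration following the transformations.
118

Step 1: Identify records where priority = 'low'
Step 2: The excluded records sum to 7
Step 3: Original total duration = 125
Step 4: Remaining total = 125 - 7 = 118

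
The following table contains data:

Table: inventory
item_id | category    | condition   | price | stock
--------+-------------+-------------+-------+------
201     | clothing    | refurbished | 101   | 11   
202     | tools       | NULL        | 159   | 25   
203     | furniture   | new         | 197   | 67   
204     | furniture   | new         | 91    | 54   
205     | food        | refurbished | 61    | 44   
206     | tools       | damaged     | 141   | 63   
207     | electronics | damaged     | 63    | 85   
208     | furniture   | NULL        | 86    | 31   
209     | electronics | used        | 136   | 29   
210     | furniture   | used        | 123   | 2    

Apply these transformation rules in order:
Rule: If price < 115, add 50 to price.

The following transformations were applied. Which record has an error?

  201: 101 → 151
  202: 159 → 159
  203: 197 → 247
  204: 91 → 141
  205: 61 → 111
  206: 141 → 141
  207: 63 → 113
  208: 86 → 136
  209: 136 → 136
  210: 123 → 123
Record 203 has an error. The correct transformed value should be 197, not 247.

Step 1: Check each record against the rule
Step 2: Record 203 has price = 197
Step 3: Since 197 >= 115, the bonus should not have been applied
Step 4: Correct value = 197, but claimed value = 247
Conclusion: Record 203 has the error.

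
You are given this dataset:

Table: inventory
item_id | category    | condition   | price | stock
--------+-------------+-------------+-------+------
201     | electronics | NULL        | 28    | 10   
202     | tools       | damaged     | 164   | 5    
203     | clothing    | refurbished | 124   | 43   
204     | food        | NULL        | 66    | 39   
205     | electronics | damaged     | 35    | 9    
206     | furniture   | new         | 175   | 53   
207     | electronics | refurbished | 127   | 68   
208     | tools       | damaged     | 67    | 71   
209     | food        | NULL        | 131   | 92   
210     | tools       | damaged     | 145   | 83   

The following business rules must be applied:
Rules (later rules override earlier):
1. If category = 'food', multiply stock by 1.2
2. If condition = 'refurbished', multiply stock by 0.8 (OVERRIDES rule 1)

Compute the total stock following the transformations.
477.0

Step 1: Rule 2 takes priority for records with condition = 'refurbished'
  - 2 records: 111 × 0.8 = 88.8
Step 2: Rule 1 applies to remaining records with category = 'food'
  - 2 records: 131 × 1.2 = 157.2
Step 3: Other records unchanged: 231
Step 4: Final sum = 88.8 + 157.2 + 231 = 477.0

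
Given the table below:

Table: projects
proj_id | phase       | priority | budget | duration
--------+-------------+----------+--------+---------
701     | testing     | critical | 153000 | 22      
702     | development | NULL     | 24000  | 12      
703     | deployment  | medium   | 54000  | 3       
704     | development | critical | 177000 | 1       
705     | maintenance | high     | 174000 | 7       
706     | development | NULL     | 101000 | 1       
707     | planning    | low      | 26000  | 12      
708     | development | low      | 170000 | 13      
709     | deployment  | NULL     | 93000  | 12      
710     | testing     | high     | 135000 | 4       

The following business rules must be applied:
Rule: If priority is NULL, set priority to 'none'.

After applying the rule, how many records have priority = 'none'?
3

Step 1: Count records where priority IS NULL
Step 2: Found 3 records with NULL priority
Step 3: These records will have priority set to 'none'
Step 4: Records already having priority = 'none': 0
Step 5: Answer: 3 + 0 = 3 records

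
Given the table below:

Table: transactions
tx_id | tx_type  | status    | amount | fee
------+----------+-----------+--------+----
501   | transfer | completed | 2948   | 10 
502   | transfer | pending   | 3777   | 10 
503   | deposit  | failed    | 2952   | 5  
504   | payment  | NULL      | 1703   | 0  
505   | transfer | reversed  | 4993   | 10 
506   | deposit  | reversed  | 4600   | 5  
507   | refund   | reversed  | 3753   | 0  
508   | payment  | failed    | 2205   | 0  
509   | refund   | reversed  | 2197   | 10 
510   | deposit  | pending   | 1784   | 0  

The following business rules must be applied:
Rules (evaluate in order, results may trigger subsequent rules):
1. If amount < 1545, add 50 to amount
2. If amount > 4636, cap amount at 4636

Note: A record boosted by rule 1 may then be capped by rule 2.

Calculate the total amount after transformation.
30555

Step 1: Apply rule 1 to records with amount < 1545
  - 0 records get bonus of 50
  - Of these, 0 records then exceed 4636 and get capped
Step 2: Apply rule 2 to records with amount > 4636
  - 1 records (original) are capped
Step 3: Calculate final sum = 30555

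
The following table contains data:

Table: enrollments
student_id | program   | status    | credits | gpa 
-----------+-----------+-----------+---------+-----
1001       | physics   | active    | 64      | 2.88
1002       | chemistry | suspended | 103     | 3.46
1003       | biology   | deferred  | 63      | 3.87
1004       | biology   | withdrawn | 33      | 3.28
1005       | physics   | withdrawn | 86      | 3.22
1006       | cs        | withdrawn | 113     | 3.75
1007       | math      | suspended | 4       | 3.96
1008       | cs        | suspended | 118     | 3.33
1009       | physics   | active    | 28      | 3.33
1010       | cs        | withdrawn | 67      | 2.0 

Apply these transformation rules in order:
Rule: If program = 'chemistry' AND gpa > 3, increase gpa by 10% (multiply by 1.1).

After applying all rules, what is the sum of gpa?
33.43

Step 1: Find records where program = 'chemistry' AND gpa > 3
Step 2: 1 records match, summing to 3.46
Step 3: After multiplier: 3.46 × 1.1 = 3.81
Step 4: Unaffected records sum: 29.62
Step 5: Final sum = 3.81 + 29.62 = 33.43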